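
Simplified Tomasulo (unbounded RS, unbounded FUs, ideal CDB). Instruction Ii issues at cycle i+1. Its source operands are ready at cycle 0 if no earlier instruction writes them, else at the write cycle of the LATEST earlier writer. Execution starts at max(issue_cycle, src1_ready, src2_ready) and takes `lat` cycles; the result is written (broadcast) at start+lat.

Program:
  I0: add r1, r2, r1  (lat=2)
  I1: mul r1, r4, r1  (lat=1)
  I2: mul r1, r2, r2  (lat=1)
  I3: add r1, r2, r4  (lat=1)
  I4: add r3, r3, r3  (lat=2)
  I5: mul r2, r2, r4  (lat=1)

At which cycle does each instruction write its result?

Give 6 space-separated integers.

Answer: 3 4 4 5 7 7

Derivation:
I0 add r1: issue@1 deps=(None,None) exec_start@1 write@3
I1 mul r1: issue@2 deps=(None,0) exec_start@3 write@4
I2 mul r1: issue@3 deps=(None,None) exec_start@3 write@4
I3 add r1: issue@4 deps=(None,None) exec_start@4 write@5
I4 add r3: issue@5 deps=(None,None) exec_start@5 write@7
I5 mul r2: issue@6 deps=(None,None) exec_start@6 write@7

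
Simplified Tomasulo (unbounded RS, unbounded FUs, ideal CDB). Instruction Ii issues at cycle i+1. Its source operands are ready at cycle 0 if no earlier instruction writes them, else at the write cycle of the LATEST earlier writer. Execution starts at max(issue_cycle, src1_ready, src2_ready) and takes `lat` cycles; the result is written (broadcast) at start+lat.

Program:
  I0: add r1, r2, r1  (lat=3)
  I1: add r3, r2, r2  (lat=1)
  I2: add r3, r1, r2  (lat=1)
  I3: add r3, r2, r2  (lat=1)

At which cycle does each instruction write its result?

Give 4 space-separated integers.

Answer: 4 3 5 5

Derivation:
I0 add r1: issue@1 deps=(None,None) exec_start@1 write@4
I1 add r3: issue@2 deps=(None,None) exec_start@2 write@3
I2 add r3: issue@3 deps=(0,None) exec_start@4 write@5
I3 add r3: issue@4 deps=(None,None) exec_start@4 write@5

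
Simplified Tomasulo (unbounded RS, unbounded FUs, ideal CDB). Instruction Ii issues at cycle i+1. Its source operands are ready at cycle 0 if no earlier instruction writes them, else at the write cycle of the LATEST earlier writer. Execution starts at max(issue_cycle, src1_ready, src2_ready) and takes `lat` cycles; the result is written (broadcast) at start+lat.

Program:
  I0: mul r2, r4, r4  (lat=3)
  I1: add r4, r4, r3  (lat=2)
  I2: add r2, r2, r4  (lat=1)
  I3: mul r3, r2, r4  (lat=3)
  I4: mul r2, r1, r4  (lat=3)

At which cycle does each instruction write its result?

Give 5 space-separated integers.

Answer: 4 4 5 8 8

Derivation:
I0 mul r2: issue@1 deps=(None,None) exec_start@1 write@4
I1 add r4: issue@2 deps=(None,None) exec_start@2 write@4
I2 add r2: issue@3 deps=(0,1) exec_start@4 write@5
I3 mul r3: issue@4 deps=(2,1) exec_start@5 write@8
I4 mul r2: issue@5 deps=(None,1) exec_start@5 write@8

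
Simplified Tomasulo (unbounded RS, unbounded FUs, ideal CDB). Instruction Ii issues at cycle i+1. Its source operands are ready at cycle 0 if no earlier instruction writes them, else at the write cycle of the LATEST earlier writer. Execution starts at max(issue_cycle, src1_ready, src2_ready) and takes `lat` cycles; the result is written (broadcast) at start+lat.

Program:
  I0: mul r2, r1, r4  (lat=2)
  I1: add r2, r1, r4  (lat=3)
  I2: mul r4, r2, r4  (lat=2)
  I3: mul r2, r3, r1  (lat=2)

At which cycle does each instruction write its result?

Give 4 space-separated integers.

I0 mul r2: issue@1 deps=(None,None) exec_start@1 write@3
I1 add r2: issue@2 deps=(None,None) exec_start@2 write@5
I2 mul r4: issue@3 deps=(1,None) exec_start@5 write@7
I3 mul r2: issue@4 deps=(None,None) exec_start@4 write@6

Answer: 3 5 7 6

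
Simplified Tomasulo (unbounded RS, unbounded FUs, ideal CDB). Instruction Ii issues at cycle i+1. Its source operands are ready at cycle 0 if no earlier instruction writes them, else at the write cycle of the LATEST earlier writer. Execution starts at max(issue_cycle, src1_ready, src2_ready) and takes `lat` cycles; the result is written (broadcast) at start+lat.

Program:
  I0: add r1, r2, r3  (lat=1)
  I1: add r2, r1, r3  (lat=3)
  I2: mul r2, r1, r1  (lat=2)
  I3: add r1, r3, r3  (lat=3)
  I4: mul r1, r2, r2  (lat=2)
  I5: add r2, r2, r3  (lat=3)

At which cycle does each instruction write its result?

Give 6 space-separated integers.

I0 add r1: issue@1 deps=(None,None) exec_start@1 write@2
I1 add r2: issue@2 deps=(0,None) exec_start@2 write@5
I2 mul r2: issue@3 deps=(0,0) exec_start@3 write@5
I3 add r1: issue@4 deps=(None,None) exec_start@4 write@7
I4 mul r1: issue@5 deps=(2,2) exec_start@5 write@7
I5 add r2: issue@6 deps=(2,None) exec_start@6 write@9

Answer: 2 5 5 7 7 9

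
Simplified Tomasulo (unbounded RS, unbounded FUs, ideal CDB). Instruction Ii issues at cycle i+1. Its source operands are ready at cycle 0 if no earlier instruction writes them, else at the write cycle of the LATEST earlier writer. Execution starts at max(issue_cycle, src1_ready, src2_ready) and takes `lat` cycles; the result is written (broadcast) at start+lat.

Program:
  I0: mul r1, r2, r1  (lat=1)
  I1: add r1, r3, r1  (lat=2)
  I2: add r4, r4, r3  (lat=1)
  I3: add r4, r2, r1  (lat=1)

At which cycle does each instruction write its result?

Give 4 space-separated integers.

Answer: 2 4 4 5

Derivation:
I0 mul r1: issue@1 deps=(None,None) exec_start@1 write@2
I1 add r1: issue@2 deps=(None,0) exec_start@2 write@4
I2 add r4: issue@3 deps=(None,None) exec_start@3 write@4
I3 add r4: issue@4 deps=(None,1) exec_start@4 write@5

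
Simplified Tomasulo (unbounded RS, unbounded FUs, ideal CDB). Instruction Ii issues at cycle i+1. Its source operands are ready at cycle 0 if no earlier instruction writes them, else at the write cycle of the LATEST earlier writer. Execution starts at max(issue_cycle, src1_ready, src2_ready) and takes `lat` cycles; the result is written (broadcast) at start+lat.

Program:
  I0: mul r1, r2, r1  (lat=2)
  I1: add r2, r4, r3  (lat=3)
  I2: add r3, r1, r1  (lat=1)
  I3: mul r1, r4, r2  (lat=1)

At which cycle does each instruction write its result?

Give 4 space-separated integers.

Answer: 3 5 4 6

Derivation:
I0 mul r1: issue@1 deps=(None,None) exec_start@1 write@3
I1 add r2: issue@2 deps=(None,None) exec_start@2 write@5
I2 add r3: issue@3 deps=(0,0) exec_start@3 write@4
I3 mul r1: issue@4 deps=(None,1) exec_start@5 write@6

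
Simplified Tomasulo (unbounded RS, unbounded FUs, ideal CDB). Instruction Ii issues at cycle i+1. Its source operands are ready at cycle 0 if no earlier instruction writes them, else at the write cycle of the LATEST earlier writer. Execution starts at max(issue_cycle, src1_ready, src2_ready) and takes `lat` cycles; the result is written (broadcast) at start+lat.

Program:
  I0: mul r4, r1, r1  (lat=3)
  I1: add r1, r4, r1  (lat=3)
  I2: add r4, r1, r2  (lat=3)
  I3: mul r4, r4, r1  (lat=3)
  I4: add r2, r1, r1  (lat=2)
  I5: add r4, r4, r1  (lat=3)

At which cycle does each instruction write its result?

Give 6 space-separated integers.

Answer: 4 7 10 13 9 16

Derivation:
I0 mul r4: issue@1 deps=(None,None) exec_start@1 write@4
I1 add r1: issue@2 deps=(0,None) exec_start@4 write@7
I2 add r4: issue@3 deps=(1,None) exec_start@7 write@10
I3 mul r4: issue@4 deps=(2,1) exec_start@10 write@13
I4 add r2: issue@5 deps=(1,1) exec_start@7 write@9
I5 add r4: issue@6 deps=(3,1) exec_start@13 write@16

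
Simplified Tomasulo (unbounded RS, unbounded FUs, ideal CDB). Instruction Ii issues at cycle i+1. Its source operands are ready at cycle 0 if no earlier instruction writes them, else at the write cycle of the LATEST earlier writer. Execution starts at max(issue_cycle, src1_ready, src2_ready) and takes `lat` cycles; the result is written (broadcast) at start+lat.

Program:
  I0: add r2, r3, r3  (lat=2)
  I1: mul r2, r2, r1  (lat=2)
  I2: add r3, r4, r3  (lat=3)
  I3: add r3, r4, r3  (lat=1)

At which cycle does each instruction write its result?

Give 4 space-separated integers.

I0 add r2: issue@1 deps=(None,None) exec_start@1 write@3
I1 mul r2: issue@2 deps=(0,None) exec_start@3 write@5
I2 add r3: issue@3 deps=(None,None) exec_start@3 write@6
I3 add r3: issue@4 deps=(None,2) exec_start@6 write@7

Answer: 3 5 6 7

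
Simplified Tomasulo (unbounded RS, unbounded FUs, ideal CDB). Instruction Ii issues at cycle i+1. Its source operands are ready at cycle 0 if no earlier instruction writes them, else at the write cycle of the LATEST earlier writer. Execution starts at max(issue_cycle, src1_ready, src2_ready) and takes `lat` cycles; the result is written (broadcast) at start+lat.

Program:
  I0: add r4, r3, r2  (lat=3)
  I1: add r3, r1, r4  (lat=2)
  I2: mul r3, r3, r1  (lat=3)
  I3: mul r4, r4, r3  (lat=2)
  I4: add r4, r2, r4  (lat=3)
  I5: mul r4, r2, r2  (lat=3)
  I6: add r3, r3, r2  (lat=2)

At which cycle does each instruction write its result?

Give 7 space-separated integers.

Answer: 4 6 9 11 14 9 11

Derivation:
I0 add r4: issue@1 deps=(None,None) exec_start@1 write@4
I1 add r3: issue@2 deps=(None,0) exec_start@4 write@6
I2 mul r3: issue@3 deps=(1,None) exec_start@6 write@9
I3 mul r4: issue@4 deps=(0,2) exec_start@9 write@11
I4 add r4: issue@5 deps=(None,3) exec_start@11 write@14
I5 mul r4: issue@6 deps=(None,None) exec_start@6 write@9
I6 add r3: issue@7 deps=(2,None) exec_start@9 write@11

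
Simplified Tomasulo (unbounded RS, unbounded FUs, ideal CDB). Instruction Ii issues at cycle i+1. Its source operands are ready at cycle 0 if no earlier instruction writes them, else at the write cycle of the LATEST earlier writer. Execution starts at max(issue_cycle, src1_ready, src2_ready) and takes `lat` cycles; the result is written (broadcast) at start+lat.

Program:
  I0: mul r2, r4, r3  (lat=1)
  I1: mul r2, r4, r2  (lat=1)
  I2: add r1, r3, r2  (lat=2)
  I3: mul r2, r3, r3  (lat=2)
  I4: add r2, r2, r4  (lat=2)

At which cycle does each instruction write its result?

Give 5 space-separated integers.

I0 mul r2: issue@1 deps=(None,None) exec_start@1 write@2
I1 mul r2: issue@2 deps=(None,0) exec_start@2 write@3
I2 add r1: issue@3 deps=(None,1) exec_start@3 write@5
I3 mul r2: issue@4 deps=(None,None) exec_start@4 write@6
I4 add r2: issue@5 deps=(3,None) exec_start@6 write@8

Answer: 2 3 5 6 8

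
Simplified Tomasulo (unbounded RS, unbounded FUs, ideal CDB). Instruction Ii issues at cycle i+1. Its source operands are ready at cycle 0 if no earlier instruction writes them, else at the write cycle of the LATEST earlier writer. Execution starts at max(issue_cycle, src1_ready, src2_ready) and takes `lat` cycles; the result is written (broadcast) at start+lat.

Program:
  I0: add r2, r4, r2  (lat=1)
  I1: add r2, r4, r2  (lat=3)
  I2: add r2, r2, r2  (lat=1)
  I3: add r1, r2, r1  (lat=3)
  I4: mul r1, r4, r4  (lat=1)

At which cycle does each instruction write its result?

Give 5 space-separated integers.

I0 add r2: issue@1 deps=(None,None) exec_start@1 write@2
I1 add r2: issue@2 deps=(None,0) exec_start@2 write@5
I2 add r2: issue@3 deps=(1,1) exec_start@5 write@6
I3 add r1: issue@4 deps=(2,None) exec_start@6 write@9
I4 mul r1: issue@5 deps=(None,None) exec_start@5 write@6

Answer: 2 5 6 9 6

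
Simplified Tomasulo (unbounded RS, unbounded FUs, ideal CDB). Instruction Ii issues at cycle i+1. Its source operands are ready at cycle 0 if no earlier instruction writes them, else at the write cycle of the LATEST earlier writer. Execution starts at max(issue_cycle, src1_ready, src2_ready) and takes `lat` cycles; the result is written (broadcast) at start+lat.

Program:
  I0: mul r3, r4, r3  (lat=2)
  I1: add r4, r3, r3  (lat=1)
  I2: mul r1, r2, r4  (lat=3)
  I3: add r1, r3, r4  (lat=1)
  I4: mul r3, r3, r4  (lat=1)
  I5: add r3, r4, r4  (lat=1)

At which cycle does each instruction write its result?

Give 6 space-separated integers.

I0 mul r3: issue@1 deps=(None,None) exec_start@1 write@3
I1 add r4: issue@2 deps=(0,0) exec_start@3 write@4
I2 mul r1: issue@3 deps=(None,1) exec_start@4 write@7
I3 add r1: issue@4 deps=(0,1) exec_start@4 write@5
I4 mul r3: issue@5 deps=(0,1) exec_start@5 write@6
I5 add r3: issue@6 deps=(1,1) exec_start@6 write@7

Answer: 3 4 7 5 6 7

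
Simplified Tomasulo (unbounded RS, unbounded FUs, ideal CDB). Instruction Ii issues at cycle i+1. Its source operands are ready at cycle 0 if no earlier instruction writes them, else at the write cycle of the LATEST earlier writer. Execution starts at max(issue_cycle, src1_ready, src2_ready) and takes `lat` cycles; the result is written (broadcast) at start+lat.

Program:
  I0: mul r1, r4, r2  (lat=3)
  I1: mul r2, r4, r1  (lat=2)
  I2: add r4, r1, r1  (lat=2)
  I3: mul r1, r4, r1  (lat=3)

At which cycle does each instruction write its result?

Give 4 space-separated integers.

I0 mul r1: issue@1 deps=(None,None) exec_start@1 write@4
I1 mul r2: issue@2 deps=(None,0) exec_start@4 write@6
I2 add r4: issue@3 deps=(0,0) exec_start@4 write@6
I3 mul r1: issue@4 deps=(2,0) exec_start@6 write@9

Answer: 4 6 6 9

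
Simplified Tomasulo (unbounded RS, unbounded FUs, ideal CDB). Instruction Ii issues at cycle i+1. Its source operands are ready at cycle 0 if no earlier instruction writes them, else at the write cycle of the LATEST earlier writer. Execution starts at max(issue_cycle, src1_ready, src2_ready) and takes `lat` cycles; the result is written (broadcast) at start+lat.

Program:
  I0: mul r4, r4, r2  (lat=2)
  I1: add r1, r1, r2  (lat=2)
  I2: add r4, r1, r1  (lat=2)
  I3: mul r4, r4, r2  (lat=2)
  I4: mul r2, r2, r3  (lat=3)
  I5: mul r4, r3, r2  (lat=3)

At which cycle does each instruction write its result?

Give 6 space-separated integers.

Answer: 3 4 6 8 8 11

Derivation:
I0 mul r4: issue@1 deps=(None,None) exec_start@1 write@3
I1 add r1: issue@2 deps=(None,None) exec_start@2 write@4
I2 add r4: issue@3 deps=(1,1) exec_start@4 write@6
I3 mul r4: issue@4 deps=(2,None) exec_start@6 write@8
I4 mul r2: issue@5 deps=(None,None) exec_start@5 write@8
I5 mul r4: issue@6 deps=(None,4) exec_start@8 write@11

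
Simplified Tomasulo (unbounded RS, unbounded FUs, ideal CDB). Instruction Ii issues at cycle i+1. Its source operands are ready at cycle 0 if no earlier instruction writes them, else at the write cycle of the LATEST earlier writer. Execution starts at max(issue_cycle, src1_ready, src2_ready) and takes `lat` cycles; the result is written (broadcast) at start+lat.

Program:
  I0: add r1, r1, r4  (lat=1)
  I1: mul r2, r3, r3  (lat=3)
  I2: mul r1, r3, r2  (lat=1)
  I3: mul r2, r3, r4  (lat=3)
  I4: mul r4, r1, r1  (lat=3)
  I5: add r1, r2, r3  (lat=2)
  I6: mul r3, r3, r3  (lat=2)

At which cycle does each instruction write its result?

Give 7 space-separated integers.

Answer: 2 5 6 7 9 9 9

Derivation:
I0 add r1: issue@1 deps=(None,None) exec_start@1 write@2
I1 mul r2: issue@2 deps=(None,None) exec_start@2 write@5
I2 mul r1: issue@3 deps=(None,1) exec_start@5 write@6
I3 mul r2: issue@4 deps=(None,None) exec_start@4 write@7
I4 mul r4: issue@5 deps=(2,2) exec_start@6 write@9
I5 add r1: issue@6 deps=(3,None) exec_start@7 write@9
I6 mul r3: issue@7 deps=(None,None) exec_start@7 write@9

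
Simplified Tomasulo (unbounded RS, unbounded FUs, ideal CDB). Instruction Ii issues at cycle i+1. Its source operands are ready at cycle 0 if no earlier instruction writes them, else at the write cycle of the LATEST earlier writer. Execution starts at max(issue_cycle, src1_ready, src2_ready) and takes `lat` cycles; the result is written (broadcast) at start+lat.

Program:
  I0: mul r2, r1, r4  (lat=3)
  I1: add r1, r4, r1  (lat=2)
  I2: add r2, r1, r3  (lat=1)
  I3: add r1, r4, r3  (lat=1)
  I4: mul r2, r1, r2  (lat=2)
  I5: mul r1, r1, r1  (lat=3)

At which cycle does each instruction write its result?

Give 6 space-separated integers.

Answer: 4 4 5 5 7 9

Derivation:
I0 mul r2: issue@1 deps=(None,None) exec_start@1 write@4
I1 add r1: issue@2 deps=(None,None) exec_start@2 write@4
I2 add r2: issue@3 deps=(1,None) exec_start@4 write@5
I3 add r1: issue@4 deps=(None,None) exec_start@4 write@5
I4 mul r2: issue@5 deps=(3,2) exec_start@5 write@7
I5 mul r1: issue@6 deps=(3,3) exec_start@6 write@9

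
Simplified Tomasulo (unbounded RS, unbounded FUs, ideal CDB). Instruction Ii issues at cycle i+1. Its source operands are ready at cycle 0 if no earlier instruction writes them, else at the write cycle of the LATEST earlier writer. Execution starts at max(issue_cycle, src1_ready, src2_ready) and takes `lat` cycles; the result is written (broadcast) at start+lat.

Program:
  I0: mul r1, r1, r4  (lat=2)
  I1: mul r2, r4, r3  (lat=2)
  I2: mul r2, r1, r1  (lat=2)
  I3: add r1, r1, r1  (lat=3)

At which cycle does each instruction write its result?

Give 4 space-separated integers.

Answer: 3 4 5 7

Derivation:
I0 mul r1: issue@1 deps=(None,None) exec_start@1 write@3
I1 mul r2: issue@2 deps=(None,None) exec_start@2 write@4
I2 mul r2: issue@3 deps=(0,0) exec_start@3 write@5
I3 add r1: issue@4 deps=(0,0) exec_start@4 write@7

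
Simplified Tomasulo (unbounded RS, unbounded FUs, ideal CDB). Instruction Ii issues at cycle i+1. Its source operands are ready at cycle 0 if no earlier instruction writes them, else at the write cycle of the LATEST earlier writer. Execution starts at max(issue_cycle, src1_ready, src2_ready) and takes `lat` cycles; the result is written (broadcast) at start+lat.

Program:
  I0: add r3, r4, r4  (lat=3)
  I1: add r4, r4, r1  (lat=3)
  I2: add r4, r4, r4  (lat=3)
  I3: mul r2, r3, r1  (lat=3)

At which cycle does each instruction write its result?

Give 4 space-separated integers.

Answer: 4 5 8 7

Derivation:
I0 add r3: issue@1 deps=(None,None) exec_start@1 write@4
I1 add r4: issue@2 deps=(None,None) exec_start@2 write@5
I2 add r4: issue@3 deps=(1,1) exec_start@5 write@8
I3 mul r2: issue@4 deps=(0,None) exec_start@4 write@7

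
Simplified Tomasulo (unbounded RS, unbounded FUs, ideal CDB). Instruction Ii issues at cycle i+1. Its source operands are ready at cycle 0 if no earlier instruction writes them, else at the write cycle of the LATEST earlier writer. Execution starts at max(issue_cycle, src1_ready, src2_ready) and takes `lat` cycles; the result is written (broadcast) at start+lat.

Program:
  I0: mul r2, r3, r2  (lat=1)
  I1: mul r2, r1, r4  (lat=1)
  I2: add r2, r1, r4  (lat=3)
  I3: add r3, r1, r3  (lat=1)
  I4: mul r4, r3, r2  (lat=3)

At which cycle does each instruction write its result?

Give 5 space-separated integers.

I0 mul r2: issue@1 deps=(None,None) exec_start@1 write@2
I1 mul r2: issue@2 deps=(None,None) exec_start@2 write@3
I2 add r2: issue@3 deps=(None,None) exec_start@3 write@6
I3 add r3: issue@4 deps=(None,None) exec_start@4 write@5
I4 mul r4: issue@5 deps=(3,2) exec_start@6 write@9

Answer: 2 3 6 5 9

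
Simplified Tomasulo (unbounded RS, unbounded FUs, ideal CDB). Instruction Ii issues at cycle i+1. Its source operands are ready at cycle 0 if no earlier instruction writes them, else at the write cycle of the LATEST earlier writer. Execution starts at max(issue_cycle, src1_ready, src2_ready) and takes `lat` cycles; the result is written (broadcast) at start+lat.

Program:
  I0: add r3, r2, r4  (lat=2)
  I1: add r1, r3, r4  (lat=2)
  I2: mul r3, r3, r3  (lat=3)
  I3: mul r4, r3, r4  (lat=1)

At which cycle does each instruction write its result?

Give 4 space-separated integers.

I0 add r3: issue@1 deps=(None,None) exec_start@1 write@3
I1 add r1: issue@2 deps=(0,None) exec_start@3 write@5
I2 mul r3: issue@3 deps=(0,0) exec_start@3 write@6
I3 mul r4: issue@4 deps=(2,None) exec_start@6 write@7

Answer: 3 5 6 7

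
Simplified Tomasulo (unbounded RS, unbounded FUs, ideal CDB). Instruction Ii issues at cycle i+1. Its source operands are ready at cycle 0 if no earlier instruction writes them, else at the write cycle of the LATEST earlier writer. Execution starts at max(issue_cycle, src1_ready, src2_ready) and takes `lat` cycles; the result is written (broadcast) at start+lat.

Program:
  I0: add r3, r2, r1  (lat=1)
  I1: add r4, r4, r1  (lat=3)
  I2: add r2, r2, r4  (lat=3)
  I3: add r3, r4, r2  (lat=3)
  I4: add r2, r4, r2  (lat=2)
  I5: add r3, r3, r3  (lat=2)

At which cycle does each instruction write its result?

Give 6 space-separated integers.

Answer: 2 5 8 11 10 13

Derivation:
I0 add r3: issue@1 deps=(None,None) exec_start@1 write@2
I1 add r4: issue@2 deps=(None,None) exec_start@2 write@5
I2 add r2: issue@3 deps=(None,1) exec_start@5 write@8
I3 add r3: issue@4 deps=(1,2) exec_start@8 write@11
I4 add r2: issue@5 deps=(1,2) exec_start@8 write@10
I5 add r3: issue@6 deps=(3,3) exec_start@11 write@13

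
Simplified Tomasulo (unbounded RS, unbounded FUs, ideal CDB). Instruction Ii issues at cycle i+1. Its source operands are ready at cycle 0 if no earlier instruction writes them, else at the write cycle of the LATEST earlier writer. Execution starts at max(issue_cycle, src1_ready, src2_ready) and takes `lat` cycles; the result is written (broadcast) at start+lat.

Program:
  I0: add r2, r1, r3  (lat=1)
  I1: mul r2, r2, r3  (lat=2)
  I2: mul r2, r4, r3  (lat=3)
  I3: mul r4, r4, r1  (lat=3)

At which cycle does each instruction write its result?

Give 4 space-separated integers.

I0 add r2: issue@1 deps=(None,None) exec_start@1 write@2
I1 mul r2: issue@2 deps=(0,None) exec_start@2 write@4
I2 mul r2: issue@3 deps=(None,None) exec_start@3 write@6
I3 mul r4: issue@4 deps=(None,None) exec_start@4 write@7

Answer: 2 4 6 7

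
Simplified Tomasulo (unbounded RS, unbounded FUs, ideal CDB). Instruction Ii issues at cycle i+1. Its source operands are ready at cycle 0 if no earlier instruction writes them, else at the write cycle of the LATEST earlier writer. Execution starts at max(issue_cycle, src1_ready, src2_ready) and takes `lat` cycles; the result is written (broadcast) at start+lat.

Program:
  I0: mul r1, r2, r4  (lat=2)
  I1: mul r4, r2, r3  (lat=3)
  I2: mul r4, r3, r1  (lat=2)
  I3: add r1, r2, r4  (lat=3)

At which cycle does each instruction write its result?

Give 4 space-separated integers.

Answer: 3 5 5 8

Derivation:
I0 mul r1: issue@1 deps=(None,None) exec_start@1 write@3
I1 mul r4: issue@2 deps=(None,None) exec_start@2 write@5
I2 mul r4: issue@3 deps=(None,0) exec_start@3 write@5
I3 add r1: issue@4 deps=(None,2) exec_start@5 write@8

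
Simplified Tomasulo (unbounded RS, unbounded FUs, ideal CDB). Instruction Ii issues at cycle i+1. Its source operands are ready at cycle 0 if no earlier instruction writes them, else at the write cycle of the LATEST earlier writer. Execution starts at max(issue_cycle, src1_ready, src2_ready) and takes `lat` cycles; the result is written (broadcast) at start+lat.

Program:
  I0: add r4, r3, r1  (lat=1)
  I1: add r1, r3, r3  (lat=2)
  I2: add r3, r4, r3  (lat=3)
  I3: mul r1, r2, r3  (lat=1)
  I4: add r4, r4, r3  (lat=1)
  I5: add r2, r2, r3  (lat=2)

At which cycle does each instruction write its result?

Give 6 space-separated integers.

I0 add r4: issue@1 deps=(None,None) exec_start@1 write@2
I1 add r1: issue@2 deps=(None,None) exec_start@2 write@4
I2 add r3: issue@3 deps=(0,None) exec_start@3 write@6
I3 mul r1: issue@4 deps=(None,2) exec_start@6 write@7
I4 add r4: issue@5 deps=(0,2) exec_start@6 write@7
I5 add r2: issue@6 deps=(None,2) exec_start@6 write@8

Answer: 2 4 6 7 7 8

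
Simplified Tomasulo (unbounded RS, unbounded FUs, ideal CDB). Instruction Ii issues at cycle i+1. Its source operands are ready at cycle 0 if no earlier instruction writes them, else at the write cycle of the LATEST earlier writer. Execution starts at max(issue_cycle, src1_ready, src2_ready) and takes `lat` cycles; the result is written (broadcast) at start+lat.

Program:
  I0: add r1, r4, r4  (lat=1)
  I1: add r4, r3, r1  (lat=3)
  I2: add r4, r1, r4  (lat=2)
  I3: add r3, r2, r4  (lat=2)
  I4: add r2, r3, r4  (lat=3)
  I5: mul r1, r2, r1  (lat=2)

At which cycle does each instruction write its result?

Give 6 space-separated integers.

Answer: 2 5 7 9 12 14

Derivation:
I0 add r1: issue@1 deps=(None,None) exec_start@1 write@2
I1 add r4: issue@2 deps=(None,0) exec_start@2 write@5
I2 add r4: issue@3 deps=(0,1) exec_start@5 write@7
I3 add r3: issue@4 deps=(None,2) exec_start@7 write@9
I4 add r2: issue@5 deps=(3,2) exec_start@9 write@12
I5 mul r1: issue@6 deps=(4,0) exec_start@12 write@14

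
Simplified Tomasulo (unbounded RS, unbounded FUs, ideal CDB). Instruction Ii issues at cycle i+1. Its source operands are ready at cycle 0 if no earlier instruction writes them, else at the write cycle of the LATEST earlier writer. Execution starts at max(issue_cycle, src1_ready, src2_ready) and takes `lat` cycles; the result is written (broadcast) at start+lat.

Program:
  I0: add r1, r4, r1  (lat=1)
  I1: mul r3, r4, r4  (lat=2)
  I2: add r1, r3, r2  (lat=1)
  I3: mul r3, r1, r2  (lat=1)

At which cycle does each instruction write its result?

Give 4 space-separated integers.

I0 add r1: issue@1 deps=(None,None) exec_start@1 write@2
I1 mul r3: issue@2 deps=(None,None) exec_start@2 write@4
I2 add r1: issue@3 deps=(1,None) exec_start@4 write@5
I3 mul r3: issue@4 deps=(2,None) exec_start@5 write@6

Answer: 2 4 5 6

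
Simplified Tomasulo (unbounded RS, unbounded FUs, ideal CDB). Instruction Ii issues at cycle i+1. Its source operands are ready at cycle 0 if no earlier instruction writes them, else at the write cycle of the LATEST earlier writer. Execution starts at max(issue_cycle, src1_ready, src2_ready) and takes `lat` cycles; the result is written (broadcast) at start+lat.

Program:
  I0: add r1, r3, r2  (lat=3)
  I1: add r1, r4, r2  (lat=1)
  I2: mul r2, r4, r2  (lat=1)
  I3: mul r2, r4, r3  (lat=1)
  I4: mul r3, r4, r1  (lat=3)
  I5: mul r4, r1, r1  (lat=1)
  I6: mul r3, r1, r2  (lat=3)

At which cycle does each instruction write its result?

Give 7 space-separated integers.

I0 add r1: issue@1 deps=(None,None) exec_start@1 write@4
I1 add r1: issue@2 deps=(None,None) exec_start@2 write@3
I2 mul r2: issue@3 deps=(None,None) exec_start@3 write@4
I3 mul r2: issue@4 deps=(None,None) exec_start@4 write@5
I4 mul r3: issue@5 deps=(None,1) exec_start@5 write@8
I5 mul r4: issue@6 deps=(1,1) exec_start@6 write@7
I6 mul r3: issue@7 deps=(1,3) exec_start@7 write@10

Answer: 4 3 4 5 8 7 10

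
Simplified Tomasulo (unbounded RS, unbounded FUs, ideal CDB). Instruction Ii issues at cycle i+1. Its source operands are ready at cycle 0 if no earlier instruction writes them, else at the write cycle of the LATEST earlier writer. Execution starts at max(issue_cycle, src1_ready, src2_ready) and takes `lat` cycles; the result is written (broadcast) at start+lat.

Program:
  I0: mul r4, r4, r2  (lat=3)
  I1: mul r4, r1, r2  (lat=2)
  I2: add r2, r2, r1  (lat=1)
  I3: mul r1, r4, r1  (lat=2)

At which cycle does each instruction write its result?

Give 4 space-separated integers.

Answer: 4 4 4 6

Derivation:
I0 mul r4: issue@1 deps=(None,None) exec_start@1 write@4
I1 mul r4: issue@2 deps=(None,None) exec_start@2 write@4
I2 add r2: issue@3 deps=(None,None) exec_start@3 write@4
I3 mul r1: issue@4 deps=(1,None) exec_start@4 write@6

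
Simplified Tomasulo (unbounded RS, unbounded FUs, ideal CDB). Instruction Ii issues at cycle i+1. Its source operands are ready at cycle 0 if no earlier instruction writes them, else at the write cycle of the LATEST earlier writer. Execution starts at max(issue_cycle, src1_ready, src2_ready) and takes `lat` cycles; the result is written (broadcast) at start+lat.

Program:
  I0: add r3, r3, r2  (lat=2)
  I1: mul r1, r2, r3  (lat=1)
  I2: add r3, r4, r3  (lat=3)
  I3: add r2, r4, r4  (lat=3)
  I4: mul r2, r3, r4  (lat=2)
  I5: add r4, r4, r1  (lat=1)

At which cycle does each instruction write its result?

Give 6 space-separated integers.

Answer: 3 4 6 7 8 7

Derivation:
I0 add r3: issue@1 deps=(None,None) exec_start@1 write@3
I1 mul r1: issue@2 deps=(None,0) exec_start@3 write@4
I2 add r3: issue@3 deps=(None,0) exec_start@3 write@6
I3 add r2: issue@4 deps=(None,None) exec_start@4 write@7
I4 mul r2: issue@5 deps=(2,None) exec_start@6 write@8
I5 add r4: issue@6 deps=(None,1) exec_start@6 write@7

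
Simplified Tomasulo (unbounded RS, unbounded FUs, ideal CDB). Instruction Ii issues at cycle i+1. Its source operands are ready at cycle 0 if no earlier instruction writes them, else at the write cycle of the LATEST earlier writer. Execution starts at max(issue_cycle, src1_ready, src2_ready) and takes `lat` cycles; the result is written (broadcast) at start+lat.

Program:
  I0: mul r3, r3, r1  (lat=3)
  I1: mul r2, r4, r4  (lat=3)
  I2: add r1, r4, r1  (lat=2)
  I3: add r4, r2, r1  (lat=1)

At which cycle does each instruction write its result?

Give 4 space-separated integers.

I0 mul r3: issue@1 deps=(None,None) exec_start@1 write@4
I1 mul r2: issue@2 deps=(None,None) exec_start@2 write@5
I2 add r1: issue@3 deps=(None,None) exec_start@3 write@5
I3 add r4: issue@4 deps=(1,2) exec_start@5 write@6

Answer: 4 5 5 6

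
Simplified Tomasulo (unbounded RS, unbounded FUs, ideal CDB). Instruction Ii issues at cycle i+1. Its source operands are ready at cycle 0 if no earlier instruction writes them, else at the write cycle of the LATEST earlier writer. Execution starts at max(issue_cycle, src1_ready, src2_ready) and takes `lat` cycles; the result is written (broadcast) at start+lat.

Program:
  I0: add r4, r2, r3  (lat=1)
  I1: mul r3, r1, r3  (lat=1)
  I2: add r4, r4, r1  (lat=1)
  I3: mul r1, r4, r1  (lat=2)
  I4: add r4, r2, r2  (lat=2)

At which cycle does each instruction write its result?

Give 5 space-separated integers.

I0 add r4: issue@1 deps=(None,None) exec_start@1 write@2
I1 mul r3: issue@2 deps=(None,None) exec_start@2 write@3
I2 add r4: issue@3 deps=(0,None) exec_start@3 write@4
I3 mul r1: issue@4 deps=(2,None) exec_start@4 write@6
I4 add r4: issue@5 deps=(None,None) exec_start@5 write@7

Answer: 2 3 4 6 7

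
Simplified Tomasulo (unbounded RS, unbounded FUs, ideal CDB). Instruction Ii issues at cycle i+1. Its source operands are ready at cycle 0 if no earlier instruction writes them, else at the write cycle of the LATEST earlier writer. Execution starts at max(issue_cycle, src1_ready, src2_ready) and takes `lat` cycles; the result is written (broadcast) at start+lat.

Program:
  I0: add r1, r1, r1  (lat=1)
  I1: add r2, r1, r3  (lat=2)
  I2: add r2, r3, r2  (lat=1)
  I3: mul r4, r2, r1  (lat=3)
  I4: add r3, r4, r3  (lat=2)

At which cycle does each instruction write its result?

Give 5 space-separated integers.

Answer: 2 4 5 8 10

Derivation:
I0 add r1: issue@1 deps=(None,None) exec_start@1 write@2
I1 add r2: issue@2 deps=(0,None) exec_start@2 write@4
I2 add r2: issue@3 deps=(None,1) exec_start@4 write@5
I3 mul r4: issue@4 deps=(2,0) exec_start@5 write@8
I4 add r3: issue@5 deps=(3,None) exec_start@8 write@10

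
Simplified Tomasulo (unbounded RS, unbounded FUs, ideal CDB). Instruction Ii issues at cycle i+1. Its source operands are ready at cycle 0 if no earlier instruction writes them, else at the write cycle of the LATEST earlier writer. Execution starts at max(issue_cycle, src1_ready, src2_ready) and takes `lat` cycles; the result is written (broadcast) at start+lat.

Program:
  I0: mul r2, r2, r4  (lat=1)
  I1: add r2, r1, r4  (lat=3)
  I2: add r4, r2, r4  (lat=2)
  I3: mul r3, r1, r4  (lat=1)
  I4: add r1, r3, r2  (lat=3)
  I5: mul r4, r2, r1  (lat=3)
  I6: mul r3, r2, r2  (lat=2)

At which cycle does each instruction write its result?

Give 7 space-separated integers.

Answer: 2 5 7 8 11 14 9

Derivation:
I0 mul r2: issue@1 deps=(None,None) exec_start@1 write@2
I1 add r2: issue@2 deps=(None,None) exec_start@2 write@5
I2 add r4: issue@3 deps=(1,None) exec_start@5 write@7
I3 mul r3: issue@4 deps=(None,2) exec_start@7 write@8
I4 add r1: issue@5 deps=(3,1) exec_start@8 write@11
I5 mul r4: issue@6 deps=(1,4) exec_start@11 write@14
I6 mul r3: issue@7 deps=(1,1) exec_start@7 write@9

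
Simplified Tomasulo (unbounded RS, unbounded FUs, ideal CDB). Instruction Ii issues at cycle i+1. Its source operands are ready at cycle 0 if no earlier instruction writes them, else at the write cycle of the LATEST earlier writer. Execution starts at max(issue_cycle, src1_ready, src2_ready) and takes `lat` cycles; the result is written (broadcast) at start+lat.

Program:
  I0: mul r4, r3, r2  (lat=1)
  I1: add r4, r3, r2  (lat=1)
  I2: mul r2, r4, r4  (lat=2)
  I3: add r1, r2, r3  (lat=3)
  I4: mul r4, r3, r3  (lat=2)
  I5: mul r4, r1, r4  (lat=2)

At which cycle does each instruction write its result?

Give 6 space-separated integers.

Answer: 2 3 5 8 7 10

Derivation:
I0 mul r4: issue@1 deps=(None,None) exec_start@1 write@2
I1 add r4: issue@2 deps=(None,None) exec_start@2 write@3
I2 mul r2: issue@3 deps=(1,1) exec_start@3 write@5
I3 add r1: issue@4 deps=(2,None) exec_start@5 write@8
I4 mul r4: issue@5 deps=(None,None) exec_start@5 write@7
I5 mul r4: issue@6 deps=(3,4) exec_start@8 write@10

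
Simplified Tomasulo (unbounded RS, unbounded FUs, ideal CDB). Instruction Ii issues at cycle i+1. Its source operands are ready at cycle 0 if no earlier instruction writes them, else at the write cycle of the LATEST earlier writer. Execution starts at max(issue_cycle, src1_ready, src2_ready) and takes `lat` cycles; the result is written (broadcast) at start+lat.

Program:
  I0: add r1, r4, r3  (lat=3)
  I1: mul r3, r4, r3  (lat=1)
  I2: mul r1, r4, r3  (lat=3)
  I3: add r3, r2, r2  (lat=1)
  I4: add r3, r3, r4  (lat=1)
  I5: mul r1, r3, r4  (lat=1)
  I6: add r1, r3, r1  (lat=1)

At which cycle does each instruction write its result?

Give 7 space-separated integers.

I0 add r1: issue@1 deps=(None,None) exec_start@1 write@4
I1 mul r3: issue@2 deps=(None,None) exec_start@2 write@3
I2 mul r1: issue@3 deps=(None,1) exec_start@3 write@6
I3 add r3: issue@4 deps=(None,None) exec_start@4 write@5
I4 add r3: issue@5 deps=(3,None) exec_start@5 write@6
I5 mul r1: issue@6 deps=(4,None) exec_start@6 write@7
I6 add r1: issue@7 deps=(4,5) exec_start@7 write@8

Answer: 4 3 6 5 6 7 8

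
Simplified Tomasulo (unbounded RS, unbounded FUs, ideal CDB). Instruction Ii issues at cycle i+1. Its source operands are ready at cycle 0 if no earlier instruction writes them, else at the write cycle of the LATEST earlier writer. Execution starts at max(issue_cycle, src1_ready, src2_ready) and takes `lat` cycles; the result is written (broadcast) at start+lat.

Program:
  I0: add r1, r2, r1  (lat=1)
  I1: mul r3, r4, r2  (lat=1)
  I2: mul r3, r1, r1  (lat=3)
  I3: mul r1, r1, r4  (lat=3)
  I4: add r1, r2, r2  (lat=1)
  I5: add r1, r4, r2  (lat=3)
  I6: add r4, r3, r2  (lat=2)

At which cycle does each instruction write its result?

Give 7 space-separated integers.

I0 add r1: issue@1 deps=(None,None) exec_start@1 write@2
I1 mul r3: issue@2 deps=(None,None) exec_start@2 write@3
I2 mul r3: issue@3 deps=(0,0) exec_start@3 write@6
I3 mul r1: issue@4 deps=(0,None) exec_start@4 write@7
I4 add r1: issue@5 deps=(None,None) exec_start@5 write@6
I5 add r1: issue@6 deps=(None,None) exec_start@6 write@9
I6 add r4: issue@7 deps=(2,None) exec_start@7 write@9

Answer: 2 3 6 7 6 9 9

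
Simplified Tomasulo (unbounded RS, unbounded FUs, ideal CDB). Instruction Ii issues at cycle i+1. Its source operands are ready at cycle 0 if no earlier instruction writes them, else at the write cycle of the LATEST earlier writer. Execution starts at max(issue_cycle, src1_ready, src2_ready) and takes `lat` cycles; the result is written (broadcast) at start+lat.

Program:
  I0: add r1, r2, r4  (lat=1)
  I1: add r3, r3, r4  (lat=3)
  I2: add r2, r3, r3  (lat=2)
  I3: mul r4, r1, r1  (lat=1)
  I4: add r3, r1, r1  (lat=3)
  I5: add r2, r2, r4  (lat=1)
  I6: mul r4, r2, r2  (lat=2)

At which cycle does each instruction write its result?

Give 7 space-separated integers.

Answer: 2 5 7 5 8 8 10

Derivation:
I0 add r1: issue@1 deps=(None,None) exec_start@1 write@2
I1 add r3: issue@2 deps=(None,None) exec_start@2 write@5
I2 add r2: issue@3 deps=(1,1) exec_start@5 write@7
I3 mul r4: issue@4 deps=(0,0) exec_start@4 write@5
I4 add r3: issue@5 deps=(0,0) exec_start@5 write@8
I5 add r2: issue@6 deps=(2,3) exec_start@7 write@8
I6 mul r4: issue@7 deps=(5,5) exec_start@8 write@10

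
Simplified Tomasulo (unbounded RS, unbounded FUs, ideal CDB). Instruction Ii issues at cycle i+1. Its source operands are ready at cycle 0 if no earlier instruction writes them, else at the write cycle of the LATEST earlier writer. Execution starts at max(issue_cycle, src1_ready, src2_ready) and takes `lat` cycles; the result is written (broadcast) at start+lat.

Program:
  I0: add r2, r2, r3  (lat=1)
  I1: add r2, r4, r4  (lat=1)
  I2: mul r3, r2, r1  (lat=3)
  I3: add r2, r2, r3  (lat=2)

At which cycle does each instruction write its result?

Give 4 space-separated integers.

I0 add r2: issue@1 deps=(None,None) exec_start@1 write@2
I1 add r2: issue@2 deps=(None,None) exec_start@2 write@3
I2 mul r3: issue@3 deps=(1,None) exec_start@3 write@6
I3 add r2: issue@4 deps=(1,2) exec_start@6 write@8

Answer: 2 3 6 8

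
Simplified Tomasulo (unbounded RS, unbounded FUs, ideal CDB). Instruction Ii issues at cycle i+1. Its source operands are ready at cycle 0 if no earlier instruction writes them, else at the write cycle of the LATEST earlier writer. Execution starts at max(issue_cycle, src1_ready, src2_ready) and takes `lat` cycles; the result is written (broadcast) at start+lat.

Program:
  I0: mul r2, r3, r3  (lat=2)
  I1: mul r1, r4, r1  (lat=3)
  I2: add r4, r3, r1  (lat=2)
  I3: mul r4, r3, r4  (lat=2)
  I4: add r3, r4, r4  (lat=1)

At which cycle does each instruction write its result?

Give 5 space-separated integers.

I0 mul r2: issue@1 deps=(None,None) exec_start@1 write@3
I1 mul r1: issue@2 deps=(None,None) exec_start@2 write@5
I2 add r4: issue@3 deps=(None,1) exec_start@5 write@7
I3 mul r4: issue@4 deps=(None,2) exec_start@7 write@9
I4 add r3: issue@5 deps=(3,3) exec_start@9 write@10

Answer: 3 5 7 9 10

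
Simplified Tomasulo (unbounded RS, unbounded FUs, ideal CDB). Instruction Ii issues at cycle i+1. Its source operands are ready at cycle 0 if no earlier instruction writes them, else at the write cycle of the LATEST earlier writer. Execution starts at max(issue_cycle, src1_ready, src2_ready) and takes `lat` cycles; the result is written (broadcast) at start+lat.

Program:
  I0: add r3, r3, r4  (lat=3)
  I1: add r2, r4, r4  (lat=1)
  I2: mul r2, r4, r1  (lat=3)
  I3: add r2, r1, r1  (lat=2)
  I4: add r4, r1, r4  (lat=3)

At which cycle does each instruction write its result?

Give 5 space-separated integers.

Answer: 4 3 6 6 8

Derivation:
I0 add r3: issue@1 deps=(None,None) exec_start@1 write@4
I1 add r2: issue@2 deps=(None,None) exec_start@2 write@3
I2 mul r2: issue@3 deps=(None,None) exec_start@3 write@6
I3 add r2: issue@4 deps=(None,None) exec_start@4 write@6
I4 add r4: issue@5 deps=(None,None) exec_start@5 write@8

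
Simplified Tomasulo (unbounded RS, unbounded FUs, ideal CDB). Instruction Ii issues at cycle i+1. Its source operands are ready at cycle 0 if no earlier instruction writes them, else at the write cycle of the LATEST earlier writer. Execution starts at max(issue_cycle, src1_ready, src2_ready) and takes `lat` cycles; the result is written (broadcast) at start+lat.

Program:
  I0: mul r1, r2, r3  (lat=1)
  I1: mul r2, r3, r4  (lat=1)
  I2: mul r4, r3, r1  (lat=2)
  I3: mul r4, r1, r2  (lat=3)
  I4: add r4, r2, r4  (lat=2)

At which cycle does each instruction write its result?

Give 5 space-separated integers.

Answer: 2 3 5 7 9

Derivation:
I0 mul r1: issue@1 deps=(None,None) exec_start@1 write@2
I1 mul r2: issue@2 deps=(None,None) exec_start@2 write@3
I2 mul r4: issue@3 deps=(None,0) exec_start@3 write@5
I3 mul r4: issue@4 deps=(0,1) exec_start@4 write@7
I4 add r4: issue@5 deps=(1,3) exec_start@7 write@9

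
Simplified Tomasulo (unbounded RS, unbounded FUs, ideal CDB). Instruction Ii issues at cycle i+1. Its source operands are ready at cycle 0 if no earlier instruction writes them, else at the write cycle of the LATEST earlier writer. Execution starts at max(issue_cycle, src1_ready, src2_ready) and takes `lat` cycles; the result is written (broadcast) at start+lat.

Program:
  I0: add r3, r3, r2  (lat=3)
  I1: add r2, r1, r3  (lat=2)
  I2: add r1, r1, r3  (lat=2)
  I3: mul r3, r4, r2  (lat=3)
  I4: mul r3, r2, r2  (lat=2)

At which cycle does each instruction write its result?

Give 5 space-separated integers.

I0 add r3: issue@1 deps=(None,None) exec_start@1 write@4
I1 add r2: issue@2 deps=(None,0) exec_start@4 write@6
I2 add r1: issue@3 deps=(None,0) exec_start@4 write@6
I3 mul r3: issue@4 deps=(None,1) exec_start@6 write@9
I4 mul r3: issue@5 deps=(1,1) exec_start@6 write@8

Answer: 4 6 6 9 8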